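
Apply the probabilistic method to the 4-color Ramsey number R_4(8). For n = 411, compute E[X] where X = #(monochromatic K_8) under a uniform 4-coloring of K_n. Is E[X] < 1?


E[X] = C(411, 8) · 4^{1 − 28} = 18855821462126715 · 4^{−27} = 18855821462126715/18014398509481984.
As a reduced fraction: E[X] = 18855821462126715/18014398509481984 ≈ 1.0467.
Is E[X] < 1? NO.
Since E[X] ≥ 1, the first-moment bound is inconclusive at n = 411; it does NOT by itself certify R_4(8) > 411.

E[X] = 18855821462126715/18014398509481984 ≈ 1.0467; E[X] ≥ 1; first-moment method inconclusive here.


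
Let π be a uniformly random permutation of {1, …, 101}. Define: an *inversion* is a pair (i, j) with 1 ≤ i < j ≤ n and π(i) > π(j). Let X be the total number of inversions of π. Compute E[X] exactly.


Write X = Σ X_I over the C(101, 2) = 5050 pairs i < j, with X_I the indicator of one inversion.
There are 5050 indicators.
For each fixed pair i < j, the values π(i) and π(j) are two distinct elements of {1, …, 101} in uniformly random order; by symmetry P[π(i) > π(j)] = 1/2.
By linearity: E[X] = 5050 · (1/2) = C(101, 2) · (1/2) = 5050/2 = 2525 ≈ 2525.00000.

E[X] = 2525 = 2525.00000.


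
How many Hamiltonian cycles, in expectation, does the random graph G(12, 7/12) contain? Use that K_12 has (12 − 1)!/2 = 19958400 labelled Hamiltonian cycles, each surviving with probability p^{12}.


K_12 has (12 − 1)!/2 = 19958400 labelled Hamiltonian cycles.
For each such Hamiltonian cycle H, let X_H = 1 if all 12 edges of H are present in G. Then P[X_H = 1] = p^{12} = (7/12)^{12} = 13841287201/8916100448256.
Summing the indicators: E[X] = Σ_H E[X_H] = 19958400 · p^{12} = 19958400 · 13841287201/8916100448256 = 26644477861925/859963392.
Numerically: E[X] ≈ 30983.

E[X] = 19958400 · (7/12)^{12} = 26644477861925/859963392 ≈ 30983.


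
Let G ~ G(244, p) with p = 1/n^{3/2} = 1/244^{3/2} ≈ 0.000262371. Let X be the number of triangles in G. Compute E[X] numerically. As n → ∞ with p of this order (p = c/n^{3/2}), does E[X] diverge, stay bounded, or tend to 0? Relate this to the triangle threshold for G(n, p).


Number of potential triangles: C(244, 3) = 2391444.
Each occurs with probability p³ ≈ (0.000262371)³ ≈ 1.80611659e-11.
By linearity: E[X] = C(244, 3)·p³ ≈ 2391444 · 1.80611659e-11 ≈ 0.000043.
Since α = 3/2 > 1, p = c/n^{3/2} = o(1/n) is below the triangle threshold p ~ 1/n. Asymptotically E[X] ~ (c³/6)·n^{3(1−α)} = (1³/6)·n^{-1.5} → 0, so by Markov's inequality G has no triangles w.h.p.

E[X] ≈ 0.000043; in regime p = Θ(1/n^{3/2}) E[X] tends to 0 (below the triangle threshold p ~ 1/n).


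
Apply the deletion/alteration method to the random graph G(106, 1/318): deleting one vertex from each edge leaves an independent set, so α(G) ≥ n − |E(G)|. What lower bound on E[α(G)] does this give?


E[|E(G)|] = C(106, 2)·p = 5565 · (1/318) = 35/2.
E[α(G)] ≥ n − E[|E(G)|] = 106 − 35/2 = 177/2.
Numerically: ≈ 88.500.
(This is only a lower bound; the true E[α(G)] may be larger.)

E[α(G)] ≥ 177/2 ≈ 88.500.


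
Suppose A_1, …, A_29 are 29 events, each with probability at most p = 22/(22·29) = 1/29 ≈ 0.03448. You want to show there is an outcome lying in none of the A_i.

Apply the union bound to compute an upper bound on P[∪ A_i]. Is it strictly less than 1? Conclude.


Union bound: P[∪_{i=1}^{29} A_i] ≤ Σ_i P[A_i] ≤ 29·p = 29·(1/29) = 1.
Numerically: 1 ≈ 1.00000.
Is 1 < 1? NO.
Since the bound 1 is ≥ 1, the union bound is uninformative here; it does NOT by itself certify existence.

29·p = 1 ≈ 1.00000; existence NOT certified by the union bound.


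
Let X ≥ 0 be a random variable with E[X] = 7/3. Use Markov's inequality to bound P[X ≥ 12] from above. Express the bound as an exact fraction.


μ = E[X] = 7/3, a = 12.
Markov: P[X ≥ 12] ≤ μ/a = (7/3)/12 = 7/36.
Numerically: ≈ 0.194444.
(Since a = 12 > μ = 2.333333, the bound 7/36 is < 1 and informative.)

P[X ≥ 12] ≤ 7/36 ≈ 0.194444.


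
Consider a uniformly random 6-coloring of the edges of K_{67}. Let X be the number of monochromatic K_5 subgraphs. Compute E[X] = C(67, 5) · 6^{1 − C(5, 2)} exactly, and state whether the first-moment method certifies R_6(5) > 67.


E[X] = C(67, 5) · 6^{1 − 10} = 9657648 · 6^{−9} = 9657648/10077696.
As a reduced fraction: E[X] = 67067/69984 ≈ 0.9583.
Is E[X] < 1? YES.
Since E[X] < 1, there exists a 6-coloring of K_{67} with no monochromatic K_5; hence R_6(5) > 67.

E[X] = 67067/69984 ≈ 0.9583; E[X] < 1, so R_6(5) > 67.


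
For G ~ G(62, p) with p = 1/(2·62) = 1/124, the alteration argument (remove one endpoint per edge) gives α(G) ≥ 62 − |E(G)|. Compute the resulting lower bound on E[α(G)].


E[|E(G)|] = C(62, 2)·p = 1891 · (1/124) = 61/4.
E[α(G)] ≥ n − E[|E(G)|] = 62 − 61/4 = 187/4.
Numerically: ≈ 46.750000.
(This is only a lower bound; the true E[α(G)] may be larger.)

E[α(G)] ≥ 187/4 ≈ 46.750000.


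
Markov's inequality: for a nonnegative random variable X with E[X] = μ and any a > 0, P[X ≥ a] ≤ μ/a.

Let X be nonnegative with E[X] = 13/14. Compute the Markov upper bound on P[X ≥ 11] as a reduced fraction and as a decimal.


μ = E[X] = 13/14, a = 11.
Markov: P[X ≥ 11] ≤ μ/a = (13/14)/11 = 13/154.
Numerically: ≈ 0.084416.
(Since a = 11 > μ = 0.928571, the bound 13/154 is < 1 and informative.)

P[X ≥ 11] ≤ 13/154 ≈ 0.084416.


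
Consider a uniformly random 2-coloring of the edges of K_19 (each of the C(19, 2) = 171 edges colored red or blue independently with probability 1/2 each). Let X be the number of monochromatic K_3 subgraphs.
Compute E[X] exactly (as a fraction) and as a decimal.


Let X = Σ_S X_S over the C(19, 3) = 969 subsets S of size 3, where X_S = 1 if the K_3 on S is monochromatic.
For a fixed S, the K_3 on S has C(3, 2) = 3 edges. P[all 3 edges red] = (1/2)^3, and likewise for blue, so P[monochromatic] = 2·(1/2)^3 = 2^{1 − 3} = 1/4.
Summing: E[X] = C(19, 3) · 2^{1 − 3} = 969 · 1/4 = 969/4.
Numerically: E[X] ≈ 242.250.

E[X] = C(19,3)·2^(1−C(3,2)) = 969/4 ≈ 242.250.


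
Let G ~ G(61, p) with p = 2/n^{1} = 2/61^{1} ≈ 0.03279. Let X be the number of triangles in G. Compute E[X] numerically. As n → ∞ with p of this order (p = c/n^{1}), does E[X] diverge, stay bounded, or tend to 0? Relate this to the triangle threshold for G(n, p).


Number of potential triangles: C(61, 3) = 35990.
Each occurs with probability p³ ≈ (0.03279)³ ≈ 3.524524e-05.
By linearity: E[X] = C(61, 3)·p³ ≈ 35990 · 3.524524e-05 ≈ 1.2685.
Here α = 1, so p = 2/n is exactly at the triangle threshold p ~ 1/n. Asymptotically E[X] → c³/6 = 2³/6 = 4/3 ≈ 1.3333, a bounded constant. In this regime the triangle count is asymptotically Poisson(c³/6).

E[X] ≈ 1.2685; in regime p = Θ(1/n^{1}) E[X] stays bounded (at the triangle threshold p ~ 1/n).


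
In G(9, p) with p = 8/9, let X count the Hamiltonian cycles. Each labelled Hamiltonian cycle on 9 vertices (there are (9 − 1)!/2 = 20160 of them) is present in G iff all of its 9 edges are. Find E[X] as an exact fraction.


K_9 has (9 − 1)!/2 = 20160 labelled Hamiltonian cycles.
For each such Hamiltonian cycle H, let X_H = 1 if all 9 edges of H are present in G. Then P[X_H = 1] = p^{9} = (8/9)^{9} = 134217728/387420489.
Summing the indicators: E[X] = Σ_H E[X_H] = 20160 · p^{9} = 20160 · 134217728/387420489 = 300647710720/43046721.
Numerically: E[X] ≈ 6.98e+03.

E[X] = 20160 · (8/9)^{9} = 300647710720/43046721 ≈ 6.98e+03.


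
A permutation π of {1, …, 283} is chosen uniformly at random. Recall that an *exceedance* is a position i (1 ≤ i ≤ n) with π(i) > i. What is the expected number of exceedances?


Write X = Σ_{i=1}^{283} X_i, where X_i = 1_{π(i) > i}.
For each fixed i, π(i) is uniform over {1, …, 283} (marginal of a uniform permutation), so P[π(i) > i] = (n − i)/n. Summing: Σ_{i=1}^{283} (n − i)/n = (0 + 1 + … + 282)/283 = 283(283 − 1)/(2·283) = (283 − 1)/2.
Hence E[X] = Σ_{i=1}^{283} (283 − i)/283 = 141 ≈ 141.0000.

E[X] = 141 = 141.0000.


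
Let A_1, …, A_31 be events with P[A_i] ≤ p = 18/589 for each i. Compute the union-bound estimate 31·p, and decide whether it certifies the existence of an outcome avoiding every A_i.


Union bound: P[∪_{i=1}^{31} A_i] ≤ Σ_i P[A_i] ≤ 31·p = 31·(18/589) = 18/19.
Numerically: 18/19 ≈ 0.9474.
Is 18/19 < 1? YES.
Since P[∪ A_i] ≤ 18/19 < 1, the complement has P[∩ A_i^c] ≥ 1 − 18/19 = 1/19 > 0, so some outcome avoids every A_i.

31·p = 18/19 ≈ 0.9474; existence CERTIFIED by the union bound.


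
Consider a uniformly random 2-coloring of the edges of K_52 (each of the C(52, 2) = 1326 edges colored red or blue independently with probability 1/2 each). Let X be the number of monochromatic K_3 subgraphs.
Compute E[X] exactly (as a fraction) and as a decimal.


Let X = Σ_S X_S over the C(52, 3) = 22100 subsets S of size 3, where X_S = 1 if the K_3 on S is monochromatic.
For a fixed S, the K_3 on S has C(3, 2) = 3 edges. P[all 3 edges red] = (1/2)^3, and likewise for blue, so P[monochromatic] = 2·(1/2)^3 = 2^{1 − 3} = 1/4.
Summing: E[X] = C(52, 3) · 2^{1 − 3} = 22100 · 1/4 = 5525.
Numerically: E[X] ≈ 5525.0000.

E[X] = C(52,3)·2^(1−C(3,2)) = 5525 ≈ 5525.0000.


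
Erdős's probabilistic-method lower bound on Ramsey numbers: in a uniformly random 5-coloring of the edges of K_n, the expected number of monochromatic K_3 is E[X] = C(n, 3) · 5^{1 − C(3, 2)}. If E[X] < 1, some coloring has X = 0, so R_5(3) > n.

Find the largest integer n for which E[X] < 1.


We need C(n, 3) · 5^{1 − 3} < 1, i.e. C(n, 3) < 5^{3 − 1} = 25.
Check values of n near the boundary:
  n = 5: C(5, 3) = 10; 10 < 25? YES
  n = 6: C(6, 3) = 20; 20 < 25? YES
  n = 7: C(7, 3) = 35; 35 < 25? NO
  n = 8: C(8, 3) = 56; 56 < 25? NO
  n = 9: C(9, 3) = 84; 84 < 25? NO
The largest n with C(n, 3) < 25 is n = 6 (where E[X] = 4/5 ≈ 0.800). Hence R_5(3) > 6, i.e. R_5(3) ≥ 7.

Largest n = 6; hence R_5(3) > 6.


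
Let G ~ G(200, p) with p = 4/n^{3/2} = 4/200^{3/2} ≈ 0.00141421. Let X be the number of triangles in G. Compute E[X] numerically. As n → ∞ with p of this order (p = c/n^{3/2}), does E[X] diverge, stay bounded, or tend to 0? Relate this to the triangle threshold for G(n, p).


Number of potential triangles: C(200, 3) = 1313400.
Each occurs with probability p³ ≈ (0.00141421)³ ≈ 2.82842712e-09.
By linearity: E[X] = C(200, 3)·p³ ≈ 1313400 · 2.82842712e-09 ≈ 0.003715.
Since α = 3/2 > 1, p = c/n^{3/2} = o(1/n) is below the triangle threshold p ~ 1/n. Asymptotically E[X] ~ (c³/6)·n^{3(1−α)} = (4³/6)·n^{-1.5} → 0, so by Markov's inequality G has no triangles w.h.p.

E[X] ≈ 0.003715; in regime p = Θ(1/n^{3/2}) E[X] tends to 0 (below the triangle threshold p ~ 1/n).


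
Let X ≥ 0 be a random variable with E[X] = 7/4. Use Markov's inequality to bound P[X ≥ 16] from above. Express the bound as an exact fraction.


μ = E[X] = 7/4, a = 16.
Markov: P[X ≥ 16] ≤ μ/a = (7/4)/16 = 7/64.
Numerically: ≈ 0.10938.
(Since a = 16 > μ = 1.75000, the bound 7/64 is < 1 and informative.)

P[X ≥ 16] ≤ 7/64 ≈ 0.10938.


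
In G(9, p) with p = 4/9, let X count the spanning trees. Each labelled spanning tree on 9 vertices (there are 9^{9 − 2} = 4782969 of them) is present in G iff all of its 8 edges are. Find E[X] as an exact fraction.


K_9 has 9^{9 − 2} = 4782969 labelled spanning trees.
For each such spanning tree H, let X_H = 1 if all 8 edges of H are present in G. Then P[X_H = 1] = p^{8} = (4/9)^{8} = 65536/43046721.
By linearity: E[X] = Σ_H E[X_H] = 4782969 · p^{8} = 4782969 · 65536/43046721 = 65536/9.
Numerically: E[X] ≈ 7282.

E[X] = 4782969 · (4/9)^{8} = 65536/9 ≈ 7282.


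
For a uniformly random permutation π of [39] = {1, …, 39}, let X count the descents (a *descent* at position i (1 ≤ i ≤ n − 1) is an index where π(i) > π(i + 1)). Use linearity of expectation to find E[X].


Write X = Σ X_I over i = 1, …, 38, with X_I the indicator of one descent.
There are 38 indicators.
For each fixed i, the pair (π(i), π(i+1)) is a uniformly random ordered pair of distinct values from {1, …, 39}; by symmetry P[π(i) > π(i+1)] = 1/2.
By linearity: E[X] = 38 · (1/2) = (39 − 1) · (1/2) = 19 ≈ 19.000000.

E[X] = 19 = 19.000000.


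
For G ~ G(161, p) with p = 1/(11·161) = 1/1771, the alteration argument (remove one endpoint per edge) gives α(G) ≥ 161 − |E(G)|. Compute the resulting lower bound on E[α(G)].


E[|E(G)|] = C(161, 2)·p = 12880 · (1/1771) = 80/11.
E[α(G)] ≥ n − E[|E(G)|] = 161 − 80/11 = 1691/11.
Numerically: ≈ 153.727.
(This is only a lower bound; the true E[α(G)] may be larger.)

E[α(G)] ≥ 1691/11 ≈ 153.727.


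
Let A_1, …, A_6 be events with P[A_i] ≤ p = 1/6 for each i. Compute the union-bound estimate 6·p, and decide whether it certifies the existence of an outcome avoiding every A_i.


Union bound: P[∪_{i=1}^{6} A_i] ≤ Σ_i P[A_i] ≤ 6·p = 6·(1/6) = 1.
Numerically: 1 ≈ 1.00000.
Is 1 < 1? NO.
Since the bound 1 is ≥ 1, the union bound is uninformative here; it does NOT by itself certify existence.

6·p = 1 ≈ 1.00000; existence NOT certified by the union bound.


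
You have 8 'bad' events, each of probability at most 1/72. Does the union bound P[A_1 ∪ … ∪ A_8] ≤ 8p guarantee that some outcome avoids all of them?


Union bound: P[∪_{i=1}^{8} A_i] ≤ Σ_i P[A_i] ≤ 8·p = 8·(1/72) = 1/9.
Numerically: 1/9 ≈ 0.1111.
Is 1/9 < 1? YES.
Since P[∪ A_i] ≤ 1/9 < 1, the complement has P[∩ A_i^c] ≥ 1 − 1/9 = 8/9 > 0, so some outcome avoids every A_i.

8·p = 1/9 ≈ 0.1111; existence CERTIFIED by the union bound.


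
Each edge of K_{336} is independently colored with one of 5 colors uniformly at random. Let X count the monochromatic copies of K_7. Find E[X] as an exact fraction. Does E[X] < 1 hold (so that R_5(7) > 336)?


E[X] = C(336, 7) · 5^{1 − 21} = 90079147136880 · 5^{−20} = 90079147136880/95367431640625.
As a reduced fraction: E[X] = 18015829427376/19073486328125 ≈ 0.944548.
Is E[X] < 1? YES.
Since E[X] < 1, there exists a 5-coloring of K_{336} with no monochromatic K_7; hence R_5(7) > 336.

E[X] = 18015829427376/19073486328125 ≈ 0.944548; E[X] < 1, so R_5(7) > 336.


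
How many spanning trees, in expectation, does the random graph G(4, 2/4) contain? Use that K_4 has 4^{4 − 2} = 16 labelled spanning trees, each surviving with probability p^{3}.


K_4 has 4^{4 − 2} = 16 labelled spanning trees.
For each such spanning tree H, let X_H = 1 if all 3 edges of H are present in G. Then P[X_H = 1] = p^{3} = (1/2)^{3} = 1/8.
By linearity of expectation: E[X] = Σ_H E[X_H] = 16 · p^{3} = 16 · 1/8 = 2.
Numerically: E[X] ≈ 2.

E[X] = 16 · (1/2)^{3} = 2 ≈ 2.


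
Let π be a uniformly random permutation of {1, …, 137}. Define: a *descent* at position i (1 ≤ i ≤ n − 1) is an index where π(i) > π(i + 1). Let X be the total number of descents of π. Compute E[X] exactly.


Write X = Σ X_I over i = 1, …, 136, with X_I the indicator of one descent.
There are 136 indicators.
For each fixed i, the pair (π(i), π(i+1)) is a uniformly random ordered pair of distinct values from {1, …, 137}; by symmetry P[π(i) > π(i+1)] = 1/2.
By linearity: E[X] = 136 · (1/2) = (137 − 1) · (1/2) = 68 ≈ 68.0000.

E[X] = 68 = 68.0000.


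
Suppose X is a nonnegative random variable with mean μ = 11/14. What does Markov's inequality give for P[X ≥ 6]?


μ = E[X] = 11/14, a = 6.
Markov: P[X ≥ 6] ≤ μ/a = (11/14)/6 = 11/84.
Numerically: ≈ 0.13095.
(Since a = 6 > μ = 0.78571, the bound 11/84 is < 1 and informative.)

P[X ≥ 6] ≤ 11/84 ≈ 0.13095.


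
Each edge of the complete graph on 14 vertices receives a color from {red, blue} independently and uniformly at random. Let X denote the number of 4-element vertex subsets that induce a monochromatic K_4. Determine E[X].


Let X = Σ_S X_S over the C(14, 4) = 1001 subsets S of size 4, where X_S = 1 if the K_4 on S is monochromatic.
For a fixed S, the K_4 on S has C(4, 2) = 6 edges. P[all 6 edges red] = (1/2)^6, and likewise for blue, so P[monochromatic] = 2·(1/2)^6 = 2^{1 − 6} = 1/32.
By linearity: E[X] = C(14, 4) · 2^{1 − 6} = 1001 · 1/32 = 1001/32.
Numerically: E[X] ≈ 31.281.

E[X] = C(14,4)·2^(1−C(4,2)) = 1001/32 ≈ 31.281.


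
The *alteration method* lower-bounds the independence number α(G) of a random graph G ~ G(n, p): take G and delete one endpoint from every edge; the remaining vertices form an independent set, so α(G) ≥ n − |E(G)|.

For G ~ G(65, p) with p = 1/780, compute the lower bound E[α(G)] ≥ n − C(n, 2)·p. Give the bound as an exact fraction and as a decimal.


E[|E(G)|] = C(65, 2)·p = 2080 · (1/780) = 8/3.
E[α(G)] ≥ n − E[|E(G)|] = 65 − 8/3 = 187/3.
Numerically: ≈ 62.33333.
(This is only a lower bound; the true E[α(G)] may be larger.)

E[α(G)] ≥ 187/3 ≈ 62.33333.


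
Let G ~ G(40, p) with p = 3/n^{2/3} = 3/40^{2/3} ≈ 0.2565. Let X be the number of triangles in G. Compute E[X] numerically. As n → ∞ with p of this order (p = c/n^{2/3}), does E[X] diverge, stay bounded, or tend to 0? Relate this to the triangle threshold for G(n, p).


Number of potential triangles: C(40, 3) = 9880.
Each occurs with probability p³ ≈ (0.2565)³ ≈ 1.687500e-02.
By linearity: E[X] = C(40, 3)·p³ ≈ 9880 · 1.687500e-02 ≈ 166.7250.
Since α = 2/3 < 1, p = c/n^{2/3} ≫ 1/n is above the triangle threshold p ~ 1/n. Asymptotically E[X] ~ (c³/6)·n^{3(1−α)} = (3³/6)·n^{1} → ∞; triangles are abundant w.h.p.

E[X] ≈ 166.7250; in regime p = Θ(1/n^{2/3}) E[X] diverges (above the triangle threshold p ~ 1/n).


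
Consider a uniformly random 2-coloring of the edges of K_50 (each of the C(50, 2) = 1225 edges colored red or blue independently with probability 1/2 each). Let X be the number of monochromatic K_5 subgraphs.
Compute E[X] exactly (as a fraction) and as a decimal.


Let X = Σ_S X_S over the C(50, 5) = 2118760 subsets S of size 5, where X_S = 1 if the K_5 on S is monochromatic.
For a fixed S, the K_5 on S has C(5, 2) = 10 edges. P[all 10 edges red] = (1/2)^10, and likewise for blue, so P[monochromatic] = 2·(1/2)^10 = 2^{1 − 10} = 1/512.
By linearity of expectation: E[X] = C(50, 5) · 2^{1 − 10} = 2118760 · 1/512 = 264845/64.
Numerically: E[X] ≈ 4138.2031.

E[X] = C(50,5)·2^(1−C(5,2)) = 264845/64 ≈ 4138.2031.


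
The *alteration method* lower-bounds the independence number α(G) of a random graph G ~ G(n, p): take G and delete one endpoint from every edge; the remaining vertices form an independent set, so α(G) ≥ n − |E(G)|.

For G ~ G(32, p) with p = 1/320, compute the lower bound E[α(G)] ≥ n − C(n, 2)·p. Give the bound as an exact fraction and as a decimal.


E[|E(G)|] = C(32, 2)·p = 496 · (1/320) = 31/20.
E[α(G)] ≥ n − E[|E(G)|] = 32 − 31/20 = 609/20.
Numerically: ≈ 30.4500.
(This is only a lower bound; the true E[α(G)] may be larger.)

E[α(G)] ≥ 609/20 ≈ 30.4500.


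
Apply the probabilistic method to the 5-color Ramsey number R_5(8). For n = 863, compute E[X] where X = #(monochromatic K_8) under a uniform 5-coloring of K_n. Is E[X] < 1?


E[X] = C(863, 8) · 5^{1 − 28} = 7386423071602617757 · 5^{−27} = 7386423071602617757/7450580596923828125.
As a reduced fraction: E[X] = 7386423071602617757/7450580596923828125 ≈ 0.99139.
Is E[X] < 1? YES.
Since E[X] < 1, there exists a 5-coloring of K_{863} with no monochromatic K_8; hence R_5(8) > 863.

E[X] = 7386423071602617757/7450580596923828125 ≈ 0.99139; E[X] < 1, so R_5(8) > 863.


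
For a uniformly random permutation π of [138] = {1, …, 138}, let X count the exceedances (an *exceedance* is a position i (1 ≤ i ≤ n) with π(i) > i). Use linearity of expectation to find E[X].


Write X = Σ_{i=1}^{138} X_i, where X_i = 1_{π(i) > i}.
For each fixed i, π(i) is uniform over {1, …, 138} (marginal of a uniform permutation), so P[π(i) > i] = (n − i)/n. Summing: Σ_{i=1}^{138} (n − i)/n = (0 + 1 + … + 137)/138 = 138(138 − 1)/(2·138) = (138 − 1)/2.
Hence E[X] = Σ_{i=1}^{138} (138 − i)/138 = 137/2 ≈ 68.50000.

E[X] = 137/2 = 68.50000.


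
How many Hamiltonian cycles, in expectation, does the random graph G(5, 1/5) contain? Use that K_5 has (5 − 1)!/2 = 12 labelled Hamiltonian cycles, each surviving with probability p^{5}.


K_5 has (5 − 1)!/2 = 12 labelled Hamiltonian cycles.
For each such Hamiltonian cycle H, let X_H = 1 if all 5 edges of H are present in G. Then P[X_H = 1] = p^{5} = (1/5)^{5} = 1/3125.
By linearity of expectation: E[X] = Σ_H E[X_H] = 12 · p^{5} = 12 · 1/3125 = 12/3125.
Numerically: E[X] ≈ 0.00384.

E[X] = 12 · (1/5)^{5} = 12/3125 ≈ 0.00384.


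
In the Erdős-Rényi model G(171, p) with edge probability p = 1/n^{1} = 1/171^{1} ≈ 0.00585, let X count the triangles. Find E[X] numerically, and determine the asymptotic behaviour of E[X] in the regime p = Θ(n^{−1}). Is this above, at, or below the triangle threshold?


Number of potential triangles: C(171, 3) = 818805.
Each occurs with probability p³ ≈ (0.00585)³ ≈ 1.99992e-07.
By linearity: E[X] = C(171, 3)·p³ ≈ 818805 · 1.99992e-07 ≈ 0.164.
Here α = 1, so p = 1/n is exactly at the triangle threshold p ~ 1/n. Asymptotically E[X] → c³/6 = 1³/6 = 1/6 ≈ 0.167, a bounded constant. In this regime the triangle count is asymptotically Poisson(c³/6).

E[X] ≈ 0.164; in regime p = Θ(1/n^{1}) E[X] stays bounded (at the triangle threshold p ~ 1/n).


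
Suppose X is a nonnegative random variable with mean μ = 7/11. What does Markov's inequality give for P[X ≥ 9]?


μ = E[X] = 7/11, a = 9.
Markov: P[X ≥ 9] ≤ μ/a = (7/11)/9 = 7/99.
Numerically: ≈ 0.07071.
(Since a = 9 > μ = 0.63636, the bound 7/99 is < 1 and informative.)

P[X ≥ 9] ≤ 7/99 ≈ 0.07071.


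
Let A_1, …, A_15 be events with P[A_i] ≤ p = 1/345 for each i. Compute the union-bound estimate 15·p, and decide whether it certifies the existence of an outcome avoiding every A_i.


Union bound: P[∪_{i=1}^{15} A_i] ≤ Σ_i P[A_i] ≤ 15·p = 15·(1/345) = 1/23.
Numerically: 1/23 ≈ 0.043.
Is 1/23 < 1? YES.
Since P[∪ A_i] ≤ 1/23 < 1, the complement has P[∩ A_i^c] ≥ 1 − 1/23 = 22/23 > 0, so some outcome avoids every A_i.

15·p = 1/23 ≈ 0.043; existence CERTIFIED by the union bound.


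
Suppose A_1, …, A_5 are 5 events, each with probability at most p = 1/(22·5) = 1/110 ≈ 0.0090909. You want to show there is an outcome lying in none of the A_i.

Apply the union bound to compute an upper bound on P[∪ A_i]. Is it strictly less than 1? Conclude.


Union bound: P[∪_{i=1}^{5} A_i] ≤ Σ_i P[A_i] ≤ 5·p = 5·(1/110) = 1/22.
Numerically: 1/22 ≈ 0.0454545.
Is 1/22 < 1? YES.
Since P[∪ A_i] ≤ 1/22 < 1, the complement has P[∩ A_i^c] ≥ 1 − 1/22 = 21/22 > 0, so some outcome avoids every A_i.

5·p = 1/22 ≈ 0.0454545; existence CERTIFIED by the union bound.


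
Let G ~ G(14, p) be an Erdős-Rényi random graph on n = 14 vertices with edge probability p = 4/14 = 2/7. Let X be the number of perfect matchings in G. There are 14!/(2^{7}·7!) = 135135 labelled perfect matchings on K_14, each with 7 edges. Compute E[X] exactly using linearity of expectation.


K_14 has 14!/(2^{7}·7!) = 135135 labelled perfect matchings.
For each such perfect matching H, let X_H = 1 if all 7 edges of H are present in G. Then P[X_H = 1] = p^{7} = (2/7)^{7} = 128/823543.
By linearity: E[X] = Σ_H E[X_H] = 135135 · p^{7} = 135135 · 128/823543 = 2471040/117649.
Numerically: E[X] ≈ 21.

E[X] = 135135 · (2/7)^{7} = 2471040/117649 ≈ 21.


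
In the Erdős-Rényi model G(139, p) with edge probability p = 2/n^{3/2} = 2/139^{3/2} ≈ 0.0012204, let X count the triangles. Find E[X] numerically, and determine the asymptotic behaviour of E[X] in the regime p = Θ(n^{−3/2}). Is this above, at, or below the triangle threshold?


Number of potential triangles: C(139, 3) = 437989.
Each occurs with probability p³ ≈ (0.0012204)³ ≈ 1.8177049e-09.
By linearity: E[X] = C(139, 3)·p³ ≈ 437989 · 1.8177049e-09 ≈ 0.00080.
Since α = 3/2 > 1, p = c/n^{3/2} = o(1/n) is below the triangle threshold p ~ 1/n. Asymptotically E[X] ~ (c³/6)·n^{3(1−α)} = (2³/6)·n^{-1.5} → 0, so by Markov's inequality G has no triangles w.h.p.

E[X] ≈ 0.00080; in regime p = Θ(1/n^{3/2}) E[X] tends to 0 (below the triangle threshold p ~ 1/n).


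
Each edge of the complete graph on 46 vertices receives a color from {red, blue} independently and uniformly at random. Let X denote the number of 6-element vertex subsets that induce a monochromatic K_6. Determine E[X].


Let X = Σ_S X_S over the C(46, 6) = 9366819 subsets S of size 6, where X_S = 1 if the K_6 on S is monochromatic.
For a fixed S, the K_6 on S has C(6, 2) = 15 edges. P[all 15 edges red] = (1/2)^15, and likewise for blue, so P[monochromatic] = 2·(1/2)^15 = 2^{1 − 15} = 1/16384.
Summing: E[X] = C(46, 6) · 2^{1 − 15} = 9366819 · 1/16384 = 9366819/16384.
Numerically: E[X] ≈ 571.70526.

E[X] = C(46,6)·2^(1−C(6,2)) = 9366819/16384 ≈ 571.70526.


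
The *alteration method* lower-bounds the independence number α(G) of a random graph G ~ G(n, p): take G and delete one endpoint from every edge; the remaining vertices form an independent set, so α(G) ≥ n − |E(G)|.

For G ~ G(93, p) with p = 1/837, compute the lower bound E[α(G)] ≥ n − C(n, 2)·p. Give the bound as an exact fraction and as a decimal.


E[|E(G)|] = C(93, 2)·p = 4278 · (1/837) = 46/9.
E[α(G)] ≥ n − E[|E(G)|] = 93 − 46/9 = 791/9.
Numerically: ≈ 87.889.
(This is only a lower bound; the true E[α(G)] may be larger.)

E[α(G)] ≥ 791/9 ≈ 87.889.


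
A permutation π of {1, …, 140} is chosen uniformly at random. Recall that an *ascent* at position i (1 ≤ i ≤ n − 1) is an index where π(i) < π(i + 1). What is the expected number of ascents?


Write X = Σ X_I over i = 1, …, 139, with X_I the indicator of one ascent.
There are 139 indicators.
For each fixed i, the pair (π(i), π(i+1)) is a uniformly random ordered pair of distinct values from {1, …, 140}; by symmetry P[π(i) < π(i+1)] = 1/2.
By linearity: E[X] = 139 · (1/2) = (140 − 1) · (1/2) = 139/2 ≈ 69.500.

E[X] = 139/2 = 69.500.


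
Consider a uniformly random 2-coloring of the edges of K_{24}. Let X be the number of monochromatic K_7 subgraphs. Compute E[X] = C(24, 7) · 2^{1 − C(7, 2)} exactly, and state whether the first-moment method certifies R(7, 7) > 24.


E[X] = C(24, 7) · 2^{1 − 21} = 346104 · 2^{−20} = 346104/1048576.
As a reduced fraction: E[X] = 43263/131072 ≈ 0.3301.
Is E[X] < 1? YES.
Since E[X] < 1, there exists a 2-coloring of K_{24} with no monochromatic K_7; hence R(7, 7) > 24.

E[X] = 43263/131072 ≈ 0.3301; E[X] < 1, so R(7, 7) > 24.


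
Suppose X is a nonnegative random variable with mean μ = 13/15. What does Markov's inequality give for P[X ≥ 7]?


μ = E[X] = 13/15, a = 7.
Markov: P[X ≥ 7] ≤ μ/a = (13/15)/7 = 13/105.
Numerically: ≈ 0.124.
(Since a = 7 > μ = 0.867, the bound 13/105 is < 1 and informative.)

P[X ≥ 7] ≤ 13/105 ≈ 0.124.


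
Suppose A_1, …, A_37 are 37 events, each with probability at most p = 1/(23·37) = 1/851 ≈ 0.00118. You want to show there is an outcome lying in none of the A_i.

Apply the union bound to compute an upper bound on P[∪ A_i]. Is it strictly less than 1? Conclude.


Union bound: P[∪_{i=1}^{37} A_i] ≤ Σ_i P[A_i] ≤ 37·p = 37·(1/851) = 1/23.
Numerically: 1/23 ≈ 0.04348.
Is 1/23 < 1? YES.
Since P[∪ A_i] ≤ 1/23 < 1, the complement has P[∩ A_i^c] ≥ 1 − 1/23 = 22/23 > 0, so some outcome avoids every A_i.

37·p = 1/23 ≈ 0.04348; existence CERTIFIED by the union bound.


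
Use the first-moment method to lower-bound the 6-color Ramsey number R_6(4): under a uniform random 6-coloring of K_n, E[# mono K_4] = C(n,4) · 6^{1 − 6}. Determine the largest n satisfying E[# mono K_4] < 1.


We need C(n, 4) · 6^{1 − 6} < 1, i.e. C(n, 4) < 6^{6 − 1} = 7776.
Check values of n near the boundary:
  n = 17: C(17, 4) = 2380; 2380 < 7776? YES
  n = 18: C(18, 4) = 3060; 3060 < 7776? YES
  n = 19: C(19, 4) = 3876; 3876 < 7776? YES
  n = 20: C(20, 4) = 4845; 4845 < 7776? YES
  n = 21: C(21, 4) = 5985; 5985 < 7776? YES
  n = 22: C(22, 4) = 7315; 7315 < 7776? YES
  n = 23: C(23, 4) = 8855; 8855 < 7776? NO
  n = 24: C(24, 4) = 10626; 10626 < 7776? NO
  n = 25: C(25, 4) = 12650; 12650 < 7776? NO
The largest n with C(n, 4) < 7776 is n = 22 (where E[X] = 7315/7776 ≈ 0.940715). Hence R_6(4) > 22, i.e. R_6(4) ≥ 23.

Largest n = 22; hence R_6(4) > 22.


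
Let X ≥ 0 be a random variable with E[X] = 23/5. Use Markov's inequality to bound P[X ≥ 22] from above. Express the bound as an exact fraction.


μ = E[X] = 23/5, a = 22.
Markov: P[X ≥ 22] ≤ μ/a = (23/5)/22 = 23/110.
Numerically: ≈ 0.20909.
(Since a = 22 > μ = 4.60000, the bound 23/110 is < 1 and informative.)

P[X ≥ 22] ≤ 23/110 ≈ 0.20909.


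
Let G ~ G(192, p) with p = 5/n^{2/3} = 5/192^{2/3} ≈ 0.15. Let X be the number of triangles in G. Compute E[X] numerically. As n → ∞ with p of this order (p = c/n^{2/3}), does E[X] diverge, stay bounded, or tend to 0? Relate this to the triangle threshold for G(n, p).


Number of potential triangles: C(192, 3) = 1161280.
Each occurs with probability p³ ≈ (0.15)³ ≈ 3.39084e-03.
By linearity: E[X] = C(192, 3)·p³ ≈ 1161280 · 3.39084e-03 ≈ 3937.717.
Since α = 2/3 < 1, p = c/n^{2/3} ≫ 1/n is above the triangle threshold p ~ 1/n. Asymptotically E[X] ~ (c³/6)·n^{3(1−α)} = (5³/6)·n^{1} → ∞; triangles are abundant w.h.p.

E[X] ≈ 3937.717; in regime p = Θ(1/n^{2/3}) E[X] diverges (above the triangle threshold p ~ 1/n).


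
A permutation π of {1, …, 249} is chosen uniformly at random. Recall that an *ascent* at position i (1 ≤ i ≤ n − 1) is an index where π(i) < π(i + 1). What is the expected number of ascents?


Write X = Σ X_I over i = 1, …, 248, with X_I the indicator of one ascent.
There are 248 indicators.
For each fixed i, the pair (π(i), π(i+1)) is a uniformly random ordered pair of distinct values from {1, …, 249}; by symmetry P[π(i) < π(i+1)] = 1/2.
By linearity: E[X] = 248 · (1/2) = (249 − 1) · (1/2) = 124 ≈ 124.0000.

E[X] = 124 = 124.0000.


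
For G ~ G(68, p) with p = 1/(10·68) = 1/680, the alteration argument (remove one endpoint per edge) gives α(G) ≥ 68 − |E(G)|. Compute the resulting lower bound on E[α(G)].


E[|E(G)|] = C(68, 2)·p = 2278 · (1/680) = 67/20.
E[α(G)] ≥ n − E[|E(G)|] = 68 − 67/20 = 1293/20.
Numerically: ≈ 64.650000.
(This is only a lower bound; the true E[α(G)] may be larger.)

E[α(G)] ≥ 1293/20 ≈ 64.650000.


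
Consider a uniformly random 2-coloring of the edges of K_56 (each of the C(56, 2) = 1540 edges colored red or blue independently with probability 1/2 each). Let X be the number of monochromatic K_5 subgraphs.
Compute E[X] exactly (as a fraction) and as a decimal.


Let X = Σ_S X_S over the C(56, 5) = 3819816 subsets S of size 5, where X_S = 1 if the K_5 on S is monochromatic.
For a fixed S, the K_5 on S has C(5, 2) = 10 edges. P[all 10 edges red] = (1/2)^10, and likewise for blue, so P[monochromatic] = 2·(1/2)^10 = 2^{1 − 10} = 1/512.
By linearity of expectation: E[X] = C(56, 5) · 2^{1 − 10} = 3819816 · 1/512 = 477477/64.
Numerically: E[X] ≈ 7460.57812.

E[X] = C(56,5)·2^(1−C(5,2)) = 477477/64 ≈ 7460.57812.


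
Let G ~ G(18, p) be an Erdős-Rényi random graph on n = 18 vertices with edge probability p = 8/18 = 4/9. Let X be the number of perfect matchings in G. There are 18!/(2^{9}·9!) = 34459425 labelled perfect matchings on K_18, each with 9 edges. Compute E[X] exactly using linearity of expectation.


K_18 has 18!/(2^{9}·9!) = 34459425 labelled perfect matchings.
For each such perfect matching H, let X_H = 1 if all 9 edges of H are present in G. Then P[X_H = 1] = p^{9} = (4/9)^{9} = 262144/387420489.
By linearity of expectation: E[X] = Σ_H E[X_H] = 34459425 · p^{9} = 34459425 · 262144/387420489 = 111522611200/4782969.
Numerically: E[X] ≈ 23317.

E[X] = 34459425 · (4/9)^{9} = 111522611200/4782969 ≈ 23317.


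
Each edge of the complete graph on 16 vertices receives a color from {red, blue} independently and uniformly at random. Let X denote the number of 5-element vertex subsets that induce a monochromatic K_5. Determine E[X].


Let X = Σ_S X_S over the C(16, 5) = 4368 subsets S of size 5, where X_S = 1 if the K_5 on S is monochromatic.
For a fixed S, the K_5 on S has C(5, 2) = 10 edges. P[all 10 edges red] = (1/2)^10, and likewise for blue, so P[monochromatic] = 2·(1/2)^10 = 2^{1 − 10} = 1/512.
By linearity of expectation: E[X] = C(16, 5) · 2^{1 − 10} = 4368 · 1/512 = 273/32.
Numerically: E[X] ≈ 8.5312.

E[X] = C(16,5)·2^(1−C(5,2)) = 273/32 ≈ 8.5312.


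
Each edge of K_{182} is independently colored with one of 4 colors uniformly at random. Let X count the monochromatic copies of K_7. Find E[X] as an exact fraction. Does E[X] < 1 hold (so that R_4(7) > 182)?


E[X] = C(182, 7) · 4^{1 − 21} = 1167752750736 · 4^{−20} = 1167752750736/1099511627776.
As a reduced fraction: E[X] = 72984546921/68719476736 ≈ 1.062065.
Is E[X] < 1? NO.
Since E[X] ≥ 1, the first-moment bound is inconclusive at n = 182; it does NOT by itself certify R_4(7) > 182.

E[X] = 72984546921/68719476736 ≈ 1.062065; E[X] ≥ 1; first-moment method inconclusive here.


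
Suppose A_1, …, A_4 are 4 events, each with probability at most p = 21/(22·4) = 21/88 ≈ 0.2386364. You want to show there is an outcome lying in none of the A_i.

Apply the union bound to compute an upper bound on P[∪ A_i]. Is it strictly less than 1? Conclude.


Union bound: P[∪_{i=1}^{4} A_i] ≤ Σ_i P[A_i] ≤ 4·p = 4·(21/88) = 21/22.
Numerically: 21/22 ≈ 0.9545455.
Is 21/22 < 1? YES.
Since P[∪ A_i] ≤ 21/22 < 1, the complement has P[∩ A_i^c] ≥ 1 − 21/22 = 1/22 > 0, so some outcome avoids every A_i.

4·p = 21/22 ≈ 0.9545455; existence CERTIFIED by the union bound.


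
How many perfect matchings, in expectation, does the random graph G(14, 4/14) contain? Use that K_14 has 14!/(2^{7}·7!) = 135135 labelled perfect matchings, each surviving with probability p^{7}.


K_14 has 14!/(2^{7}·7!) = 135135 labelled perfect matchings.
For each such perfect matching H, let X_H = 1 if all 7 edges of H are present in G. Then P[X_H = 1] = p^{7} = (2/7)^{7} = 128/823543.
By linearity: E[X] = Σ_H E[X_H] = 135135 · p^{7} = 135135 · 128/823543 = 2471040/117649.
Numerically: E[X] ≈ 21.

E[X] = 135135 · (2/7)^{7} = 2471040/117649 ≈ 21.


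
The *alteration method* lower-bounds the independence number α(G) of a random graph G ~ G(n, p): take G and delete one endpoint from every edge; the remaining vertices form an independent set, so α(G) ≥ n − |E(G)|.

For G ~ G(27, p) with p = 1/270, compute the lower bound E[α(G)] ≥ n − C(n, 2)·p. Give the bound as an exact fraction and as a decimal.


E[|E(G)|] = C(27, 2)·p = 351 · (1/270) = 13/10.
E[α(G)] ≥ n − E[|E(G)|] = 27 − 13/10 = 257/10.
Numerically: ≈ 25.700.
(This is only a lower bound; the true E[α(G)] may be larger.)

E[α(G)] ≥ 257/10 ≈ 25.700.


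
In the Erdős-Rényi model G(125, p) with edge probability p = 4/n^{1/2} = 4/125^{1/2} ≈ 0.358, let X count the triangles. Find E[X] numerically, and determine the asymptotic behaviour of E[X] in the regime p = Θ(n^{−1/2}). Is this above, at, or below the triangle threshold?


Number of potential triangles: C(125, 3) = 317750.
Each occurs with probability p³ ≈ (0.358)³ ≈ 4.57947e-02.
By linearity: E[X] = C(125, 3)·p³ ≈ 317750 · 4.57947e-02 ≈ 14551.257.
Since α = 1/2 < 1, p = c/n^{1/2} ≫ 1/n is above the triangle threshold p ~ 1/n. Asymptotically E[X] ~ (c³/6)·n^{3(1−α)} = (4³/6)·n^{1.5} → ∞; triangles are abundant w.h.p.

E[X] ≈ 14551.257; in regime p = Θ(1/n^{1/2}) E[X] diverges (above the triangle threshold p ~ 1/n).


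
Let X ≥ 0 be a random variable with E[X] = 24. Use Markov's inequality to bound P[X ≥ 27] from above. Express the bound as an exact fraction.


μ = E[X] = 24, a = 27.
Markov: P[X ≥ 27] ≤ μ/a = (24)/27 = 8/9.
Numerically: ≈ 0.889.
(Since a = 27 > μ = 24.000, the bound 8/9 is < 1 and informative.)

P[X ≥ 27] ≤ 8/9 ≈ 0.889.


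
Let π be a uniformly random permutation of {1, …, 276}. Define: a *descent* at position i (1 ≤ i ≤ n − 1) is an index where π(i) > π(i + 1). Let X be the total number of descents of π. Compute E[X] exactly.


Write X = Σ X_I over i = 1, …, 275, with X_I the indicator of one descent.
There are 275 indicators.
For each fixed i, the pair (π(i), π(i+1)) is a uniformly random ordered pair of distinct values from {1, …, 276}; by symmetry P[π(i) > π(i+1)] = 1/2.
By linearity: E[X] = 275 · (1/2) = (276 − 1) · (1/2) = 275/2 ≈ 137.5000.

E[X] = 275/2 = 137.5000.


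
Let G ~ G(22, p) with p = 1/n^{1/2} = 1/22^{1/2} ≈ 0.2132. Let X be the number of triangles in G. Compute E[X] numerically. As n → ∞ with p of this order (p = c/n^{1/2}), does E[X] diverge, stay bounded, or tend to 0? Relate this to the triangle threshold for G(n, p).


Number of potential triangles: C(22, 3) = 1540.
Each occurs with probability p³ ≈ (0.2132)³ ≈ 9.690942e-03.
By linearity: E[X] = C(22, 3)·p³ ≈ 1540 · 9.690942e-03 ≈ 14.9241.
Since α = 1/2 < 1, p = c/n^{1/2} ≫ 1/n is above the triangle threshold p ~ 1/n. Asymptotically E[X] ~ (c³/6)·n^{3(1−α)} = (1³/6)·n^{1.5} → ∞; triangles are abundant w.h.p.

E[X] ≈ 14.9241; in regime p = Θ(1/n^{1/2}) E[X] diverges (above the triangle threshold p ~ 1/n).


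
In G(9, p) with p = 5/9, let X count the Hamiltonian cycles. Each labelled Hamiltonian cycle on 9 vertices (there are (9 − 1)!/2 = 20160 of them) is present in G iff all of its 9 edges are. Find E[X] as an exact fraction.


K_9 has (9 − 1)!/2 = 20160 labelled Hamiltonian cycles.
For each such Hamiltonian cycle H, let X_H = 1 if all 9 edges of H are present in G. Then P[X_H = 1] = p^{9} = (5/9)^{9} = 1953125/387420489.
By linearity of expectation: E[X] = Σ_H E[X_H] = 20160 · p^{9} = 20160 · 1953125/387420489 = 4375000000/43046721.
Numerically: E[X] ≈ 101.63.

E[X] = 20160 · (5/9)^{9} = 4375000000/43046721 ≈ 101.63.


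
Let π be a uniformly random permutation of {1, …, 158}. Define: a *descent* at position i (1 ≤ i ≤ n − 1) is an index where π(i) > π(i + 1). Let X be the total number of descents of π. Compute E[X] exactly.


Write X = Σ X_I over i = 1, …, 157, with X_I the indicator of one descent.
There are 157 indicators.
For each fixed i, the pair (π(i), π(i+1)) is a uniformly random ordered pair of distinct values from {1, …, 158}; by symmetry P[π(i) > π(i+1)] = 1/2.
By linearity: E[X] = 157 · (1/2) = (158 − 1) · (1/2) = 157/2 ≈ 78.500000.

E[X] = 157/2 = 78.500000.


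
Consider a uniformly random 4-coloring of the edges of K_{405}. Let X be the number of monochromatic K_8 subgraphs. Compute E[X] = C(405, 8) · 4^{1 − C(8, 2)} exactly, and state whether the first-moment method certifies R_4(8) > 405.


E[X] = C(405, 8) · 4^{1 − 28} = 16745853821188050 · 4^{−27} = 16745853821188050/18014398509481984.
As a reduced fraction: E[X] = 8372926910594025/9007199254740992 ≈ 0.9296.
Is E[X] < 1? YES.
Since E[X] < 1, there exists a 4-coloring of K_{405} with no monochromatic K_8; hence R_4(8) > 405.

E[X] = 8372926910594025/9007199254740992 ≈ 0.9296; E[X] < 1, so R_4(8) > 405.


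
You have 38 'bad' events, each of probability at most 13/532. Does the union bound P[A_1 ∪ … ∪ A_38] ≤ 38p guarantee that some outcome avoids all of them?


Union bound: P[∪_{i=1}^{38} A_i] ≤ Σ_i P[A_i] ≤ 38·p = 38·(13/532) = 13/14.
Numerically: 13/14 ≈ 0.9285714.
Is 13/14 < 1? YES.
Since P[∪ A_i] ≤ 13/14 < 1, the complement has P[∩ A_i^c] ≥ 1 − 13/14 = 1/14 > 0, so some outcome avoids every A_i.

38·p = 13/14 ≈ 0.9285714; existence CERTIFIED by the union bound.
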